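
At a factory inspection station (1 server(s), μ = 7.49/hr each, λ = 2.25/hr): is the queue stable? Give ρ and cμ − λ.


Total capacity cμ = 1·7.49 = 7.49/hr
ρ = λ/(cμ) = 2.25/7.49 = 0.3004
Stable ⇔ ρ < 1: YES
Spare capacity = cμ − λ = 7.49 − 2.25 = 5.24/hr

Final: ρ = 0.3004; stable; margin = 5.24/hr


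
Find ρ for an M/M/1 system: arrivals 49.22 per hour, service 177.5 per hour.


ρ = λ/μ = 49.22/177.5 = 0.2773

Final: 0.2773


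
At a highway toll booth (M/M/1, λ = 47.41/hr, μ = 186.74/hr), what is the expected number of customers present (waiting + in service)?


ρ = λ/μ = 47.41/186.74 = 0.2539
L = ρ/(1−ρ) = 0.2539/(1 − 0.2539) = 0.2539/0.7461 = 0.3403

Final: 0.3403


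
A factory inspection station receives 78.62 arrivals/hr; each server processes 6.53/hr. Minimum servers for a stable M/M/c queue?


Stability requires cμ > λ ⇔ c > λ/μ.
λ/μ = 78.62/6.53 = 12.0398
Minimum integer c = ⌊12.0398⌋ + 1 = 13
Check: 13·6.53 = 84.89 > 78.62, while 12·6.53 = 78.36 ≤ 78.62

Final: 13 servers


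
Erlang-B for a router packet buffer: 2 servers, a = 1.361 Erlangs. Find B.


B(c,a) = (a^c/c!) / Σ_{k=0}^{c} a^k/k!
a^2/2! = 0.926160
Σ terms (k=0..2): 1.00000 + 1.36100 + 0.92616 = 3.287160
B = 0.926160/3.287160 = 0.281751

Final: 0.281751


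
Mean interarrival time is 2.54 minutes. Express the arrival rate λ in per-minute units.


λ = 1/(interarrival time) in consistent units.
1 minute = 1 min, so λ = 1/2.54 = 0.3937 per minute

Final: 0.3937 /min


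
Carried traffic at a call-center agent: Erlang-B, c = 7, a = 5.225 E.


B(7,5.225) = 0.134779 (Erlang-B)
Carried load = a(1 − B) = 5.225·(1 − 0.134779) = 5.225·0.865221 = 4.5208 E

Final: 4.5208 Erlangs


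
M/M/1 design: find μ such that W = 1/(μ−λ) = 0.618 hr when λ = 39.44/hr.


W = 1/(μ−λ) ⇒ μ − λ = 1/W = 1/0.618 = 1.6181
μ = λ + 1/W = 39.44 + 1.6181 = 41.0581 per hr

Final: 41.0581 /hr


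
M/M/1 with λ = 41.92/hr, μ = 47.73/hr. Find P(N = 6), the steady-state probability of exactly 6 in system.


ρ = 41.92/47.73 = 0.8783
P_n = (1−ρ)·ρ^n = (1 − 0.8783)·0.8783^6 = 0.1217·0.458964 = 0.055868

Final: 0.055868


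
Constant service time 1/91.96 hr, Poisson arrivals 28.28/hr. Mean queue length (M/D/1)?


ρ = 28.28/91.96 = 0.3075
M/D/1: Lq = ρ²/(2(1−ρ)) = 0.09457/(2·0.6925) = 0.06829

Final: 0.06829


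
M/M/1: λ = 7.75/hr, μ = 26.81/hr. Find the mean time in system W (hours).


W = 1/(μ−λ) = 1/(26.81 − 7.75) = 1/19.06 = 0.05247 hr

Final: 0.05247 hr


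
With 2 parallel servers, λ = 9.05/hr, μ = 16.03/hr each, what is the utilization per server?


ρ = λ/(cμ) = 9.05/(2·16.03) = 9.05/32.06 = 0.2823

Final: 0.2823


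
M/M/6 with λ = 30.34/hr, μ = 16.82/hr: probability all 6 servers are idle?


a = λ/μ = 30.34/16.82 = 1.8038; ρ = a/c = 0.3006
Σ_{k=0}^{5} a^k/k! (terms k=0..5) = 1.00000 + 1.80380 + 1.62686 + 0.97818 + 0.44111 + 0.15914 = 6.00908
Tail: a^6/(6!(1−ρ)) = 34.44590/(720·0.6994) = 0.06841
P₀ = 1/(6.00908 + 0.06841) = 1/6.07749 = 0.164542

Final: 0.164542


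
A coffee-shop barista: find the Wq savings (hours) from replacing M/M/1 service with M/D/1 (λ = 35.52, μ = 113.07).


ρ = 35.52/113.07 = 0.3141
Wq(M/M/1) = ρ/(μ−λ) = 0.3141/77.55 = 0.004051 hr
Wq(M/D/1) = ρ/(2(μ−λ)) = 0.002025 hr
Savings = 0.004051 − 0.002025 = 0.002025 hr

Final: 0.002025 hr


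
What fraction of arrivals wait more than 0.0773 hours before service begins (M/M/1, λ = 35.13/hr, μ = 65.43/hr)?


ρ = 35.13/65.43 = 0.5369
P(Wq > t) = ρ·e^{−(μ−λ)t} = 0.5369·e^{−2.3422}
= 0.5369·0.096117 = 0.051606

Final: 0.051606


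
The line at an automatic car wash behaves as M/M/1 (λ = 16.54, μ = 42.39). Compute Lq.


ρ = 16.54/42.39 = 0.3902
Lq = ρ²/(1−ρ) = 0.1522/0.6098 = 0.2497

Final: 0.2497


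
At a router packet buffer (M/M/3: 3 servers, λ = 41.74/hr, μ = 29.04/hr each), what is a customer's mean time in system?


a = 1.4373; ρ = 0.4791; P₀ = 0.226225
Lq = P₀·a^c·ρ/(c!(1−ρ)²) = 0.19770
Wq = Lq/λ = 0.19770/41.74 = 0.004736 hr
W = Wq + 1/μ = 0.004736 + 0.03444 = 0.03917 hr

Final: 0.03917 hr


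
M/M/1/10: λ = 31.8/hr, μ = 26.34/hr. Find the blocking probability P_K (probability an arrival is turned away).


ρ = λ/μ = 31.8/26.34 = 1.2073
P_K = (1−ρ)ρ^K/(1−ρ^(K+1)) = (-0.2073·6.578297)/(1 − 7.941908)
= -1.363611/-6.941908 = 0.196432

Final: 0.196432


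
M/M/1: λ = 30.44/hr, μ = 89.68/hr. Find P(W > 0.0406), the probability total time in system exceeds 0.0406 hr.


W ~ Exponential(μ−λ) for M/M/1.
μ − λ = 89.68 − 30.44 = 59.2400
P(W > t) = e^{−(μ−λ)t} = e^{−2.4051} = 0.090252

Final: 0.090252


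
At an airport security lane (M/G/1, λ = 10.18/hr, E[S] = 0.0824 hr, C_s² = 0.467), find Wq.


ρ = λ·E[S] = 10.18·0.0824 = 0.8388
E[S²] = E[S]²(1+C_s²) = 0.0824²·(1+0.467) = 0.009961
Wq = λ·E[S²]/(2(1−ρ)) = 10.18·0.009961/(2·0.1612) = 0.31457 hr

Final: 0.31457 hr


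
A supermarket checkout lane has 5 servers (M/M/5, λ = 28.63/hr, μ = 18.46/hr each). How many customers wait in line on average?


a = λ/μ = 1.5509; ρ = a/5 = 0.3102
P₀ = 0.211648
Lq = P₀·a^c·ρ / (c!·(1−ρ)²) = 0.211648·8.97322·0.3102/(120·0.47585)
= 0.01032

Final: 0.01032


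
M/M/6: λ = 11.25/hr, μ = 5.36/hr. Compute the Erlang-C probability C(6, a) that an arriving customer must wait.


a = λ/μ = 2.0989; ρ = a/6 = 0.3498
P₀ = 0.122351 (from M/M/c formula)
C(c,a) = [a^c/(c!(1−ρ))]·P₀ = [85.49218/(720·0.6502)]·0.122351
= 0.18262·0.122351 = 0.022344

Final: 0.022344


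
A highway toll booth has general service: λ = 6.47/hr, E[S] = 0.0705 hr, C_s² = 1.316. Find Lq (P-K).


ρ = λ·E[S] = 6.47·0.0705 = 0.4561
Lq = ρ²(1+C_s²)/(2(1−ρ)) = 0.2081·(1+1.316)/(2·0.5439)
= 0.2081·2.3160/1.0877 = 0.44300

Final: 0.44300


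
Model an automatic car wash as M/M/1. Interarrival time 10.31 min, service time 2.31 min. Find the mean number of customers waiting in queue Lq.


λ = 60/10.31 = 5.8196 /hr
μ = 60/2.31 = 25.9740 /hr
ρ = λ/μ = 5.8196/25.9740 = 0.2241
Lq = ρ²/(1−ρ) = 0.05020/0.7759 = 0.06470

Final: 0.06470


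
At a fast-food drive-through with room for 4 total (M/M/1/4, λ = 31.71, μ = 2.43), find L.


ρ = 31.71/2.43 = 13.0494
L = ρ[1 − (K+1)ρ^K + Kρ^(K+1)] / [(1−ρ)(1−ρ^(K+1))]
Numerator: 13.0494·(1 − 5·28997.454371 + 4·378398.879873) = 17859505.861167
Denominator: (-12.0494)·(-378397.879873) = 4559460.873531
L = 17859505.861167/4559460.873531 = 3.9170

Final: 3.9170


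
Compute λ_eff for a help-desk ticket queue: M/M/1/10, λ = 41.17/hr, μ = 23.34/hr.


ρ = 1.7639; P_K = (1−ρ)ρ^10/(1−ρ^11) = 0.433926
λ_eff = λ(1 − P_K) = 41.17·(1 − 0.433926) = 41.17·0.566074 = 23.3053 /hr

Final: 23.3053 /hr


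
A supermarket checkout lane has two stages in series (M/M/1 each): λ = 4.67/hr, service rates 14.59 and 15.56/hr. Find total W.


Each node sees arrival rate λ = 4.67/hr (tandem ⇒ throughput preserved).
W₁ = 1/(μ₁−λ) = 1/(14.59−4.67) = 0.10081 hr
W₂ = 1/(μ₂−λ) = 1/(15.56−4.67) = 0.09183 hr
W_total = W₁ + W₂ = 0.10081 + 0.09183 = 0.19263 hr

Final: 0.19263 hr


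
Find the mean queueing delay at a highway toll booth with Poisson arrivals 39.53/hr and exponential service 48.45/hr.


ρ = 39.53/48.45 = 0.8159
Wq = ρ/(μ−λ) = 0.8159/(48.45 − 39.53) = 0.8159/8.92 = 0.09147 hr

Final: 0.09147 hr


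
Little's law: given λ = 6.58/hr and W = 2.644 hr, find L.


L = λW = 6.58·2.644 = 17.3975

Final: 17.3975


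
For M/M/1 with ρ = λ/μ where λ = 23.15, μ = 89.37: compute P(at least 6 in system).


ρ = 23.15/89.37 = 0.2590
P(N ≥ n) = ρ^n = 0.2590^6 = 0.0003021

Final: 0.0003021


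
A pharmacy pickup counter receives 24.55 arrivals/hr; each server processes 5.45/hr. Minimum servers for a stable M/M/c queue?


Stability requires cμ > λ ⇔ c > λ/μ.
λ/μ = 24.55/5.45 = 4.5046
Minimum integer c = ⌊4.5046⌋ + 1 = 5
Check: 5·5.45 = 27.25 > 24.55, while 4·5.45 = 21.80 ≤ 24.55

Final: 5 servers


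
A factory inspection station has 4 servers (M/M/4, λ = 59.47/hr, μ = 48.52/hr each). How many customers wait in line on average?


a = λ/μ = 1.2257; ρ = a/4 = 0.3064
P₀ = 0.292458
Lq = P₀·a^c·ρ / (c!·(1−ρ)²) = 0.292458·2.25688·0.3064/(24·0.48105)
= 0.01752

Final: 0.01752


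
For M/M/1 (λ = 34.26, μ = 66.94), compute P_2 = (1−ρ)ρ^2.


ρ = 34.26/66.94 = 0.5118
P_n = (1−ρ)·ρ^n = (1 − 0.5118)·0.5118^2 = 0.4882·0.261941 = 0.127879

Final: 0.127879


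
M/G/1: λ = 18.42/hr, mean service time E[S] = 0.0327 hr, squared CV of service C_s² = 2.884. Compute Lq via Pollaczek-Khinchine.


ρ = λ·E[S] = 18.42·0.0327 = 0.6023
Lq = ρ²(1+C_s²)/(2(1−ρ)) = 0.3628·(1+2.884)/(2·0.3977)
= 0.3628·3.8840/0.7953 = 1.77176

Final: 1.77176


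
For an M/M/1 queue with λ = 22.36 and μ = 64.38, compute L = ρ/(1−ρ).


ρ = λ/μ = 22.36/64.38 = 0.3473
L = ρ/(1−ρ) = 0.3473/(1 − 0.3473) = 0.3473/0.6527 = 0.5321

Final: 0.5321


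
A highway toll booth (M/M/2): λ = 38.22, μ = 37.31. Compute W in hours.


a = 1.0244; ρ = 0.5122; P₀ = 0.322581
Lq = P₀·a^c·ρ/(c!(1−ρ)²) = 0.36432
Wq = Lq/λ = 0.36432/38.22 = 0.009532 hr
W = Wq + 1/μ = 0.009532 + 0.02680 = 0.03633 hr

Final: 0.03633 hr


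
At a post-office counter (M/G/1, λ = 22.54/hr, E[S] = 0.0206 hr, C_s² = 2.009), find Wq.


ρ = λ·E[S] = 22.54·0.0206 = 0.4643
E[S²] = E[S]²(1+C_s²) = 0.0206²·(1+2.009) = 0.001277
Wq = λ·E[S²]/(2(1−ρ)) = 22.54·0.001277/(2·0.5357) = 0.02686 hr

Final: 0.02686 hr


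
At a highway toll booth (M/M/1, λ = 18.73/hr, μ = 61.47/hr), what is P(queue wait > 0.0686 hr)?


ρ = 18.73/61.47 = 0.3047
P(Wq > t) = ρ·e^{−(μ−λ)t} = 0.3047·e^{−2.9320}
= 0.3047·0.053292 = 0.016238

Final: 0.016238


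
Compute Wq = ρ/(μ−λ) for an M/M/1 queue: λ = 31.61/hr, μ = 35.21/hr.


ρ = 31.61/35.21 = 0.8978
Wq = ρ/(μ−λ) = 0.8978/(35.21 − 31.61) = 0.8978/3.60 = 0.2494 hr

Final: 0.2494 hr


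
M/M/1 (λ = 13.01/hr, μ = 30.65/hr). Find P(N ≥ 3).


ρ = 13.01/30.65 = 0.4245
P(N ≥ n) = ρ^n = 0.4245^3 = 0.076479

Final: 0.076479


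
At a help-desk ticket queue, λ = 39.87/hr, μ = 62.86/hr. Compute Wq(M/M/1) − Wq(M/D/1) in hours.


ρ = 39.87/62.86 = 0.6343
Wq(M/M/1) = ρ/(μ−λ) = 0.6343/22.99 = 0.02759 hr
Wq(M/D/1) = ρ/(2(μ−λ)) = 0.01379 hr
Savings = 0.02759 − 0.01379 = 0.01379 hr

Final: 0.01379 hr


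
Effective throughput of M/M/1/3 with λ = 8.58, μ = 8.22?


ρ = 1.0438; P_K = (1−ρ)ρ^3/(1−ρ^4) = 0.266296
λ_eff = λ(1 − P_K) = 8.58·(1 − 0.266296) = 8.58·0.733704 = 6.2952 /hr

Final: 6.2952 /hr


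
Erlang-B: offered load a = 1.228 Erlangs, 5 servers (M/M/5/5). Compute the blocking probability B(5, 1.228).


B(c,a) = (a^c/c!) / Σ_{k=0}^{c} a^k/k!
a^5/5! = 0.023271
Σ terms (k=0..5): 1.00000 + 1.22800 + 0.75399 + 0.30863 + 0.09475 + 0.02327 = 3.408647
B = 0.023271/3.408647 = 0.006827

Final: 0.006827


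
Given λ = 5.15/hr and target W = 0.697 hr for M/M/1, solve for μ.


W = 1/(μ−λ) ⇒ μ − λ = 1/W = 1/0.697 = 1.4347
μ = λ + 1/W = 5.15 + 1.4347 = 6.5847 per hr

Final: 6.5847 /hr


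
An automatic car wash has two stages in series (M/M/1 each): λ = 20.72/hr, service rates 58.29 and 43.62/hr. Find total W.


Each node sees arrival rate λ = 20.72/hr (tandem ⇒ throughput preserved).
W₁ = 1/(μ₁−λ) = 1/(58.29−20.72) = 0.02662 hr
W₂ = 1/(μ₂−λ) = 1/(43.62−20.72) = 0.04367 hr
W_total = W₁ + W₂ = 0.02662 + 0.04367 = 0.07029 hr

Final: 0.07029 hr


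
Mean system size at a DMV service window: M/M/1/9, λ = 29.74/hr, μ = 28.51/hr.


ρ = 29.74/28.51 = 1.0431
L = ρ[1 − (K+1)ρ^K + Kρ^(K+1)] / [(1−ρ)(1−ρ^(K+1))]
Numerator: 1.0431·(1 − 10·1.462493 + 9·1.525589) = 0.109917
Denominator: (-0.04314)·(-0.525589) = 0.022675
L = 0.109917/0.022675 = 4.8474

Final: 4.8474


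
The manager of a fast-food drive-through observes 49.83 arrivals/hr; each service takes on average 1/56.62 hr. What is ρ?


ρ = λ/μ = 49.83/56.62 = 0.8801

Final: 0.8801


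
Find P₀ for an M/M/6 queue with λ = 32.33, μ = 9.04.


a = λ/μ = 32.33/9.04 = 3.5763; ρ = a/c = 0.5961
Σ_{k=0}^{5} a^k/k! (terms k=0..5) = 1.00000 + 3.57633 + 6.39506 + 7.62361 + 6.81613 + 4.87534 = 30.28647
Tail: a^6/(6!(1−ρ)) = 2092.29851/(720·0.4039) = 7.19397
P₀ = 1/(30.28647 + 7.19397) = 1/37.48043 = 0.026681

Final: 0.026681


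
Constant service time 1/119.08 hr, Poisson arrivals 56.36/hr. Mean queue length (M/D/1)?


ρ = 56.36/119.08 = 0.4733
M/D/1: Lq = ρ²/(2(1−ρ)) = 0.2240/(2·0.5267) = 0.21265

Final: 0.21265


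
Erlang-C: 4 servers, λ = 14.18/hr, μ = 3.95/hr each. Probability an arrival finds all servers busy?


a = λ/μ = 3.5899; ρ = a/4 = 0.8975
P₀ = 0.011596 (from M/M/c formula)
C(c,a) = [a^c/(c!(1−ρ))]·P₀ = [166.07970/(24·0.1025)]·0.011596
= 67.49123·0.011596 = 0.782641

Final: 0.782641


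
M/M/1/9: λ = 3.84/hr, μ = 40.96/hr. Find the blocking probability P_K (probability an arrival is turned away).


ρ = λ/μ = 3.84/40.96 = 0.09375
P_K = (1−ρ)ρ^K/(1−ρ^(K+1)) = (0.9062·5.594e-10)/(1 − 5.245e-11)
= 5.070e-10/1.000000 = 5.070e-10

Final: 5.070e-10


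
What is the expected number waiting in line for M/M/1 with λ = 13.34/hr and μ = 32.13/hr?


ρ = 13.34/32.13 = 0.4152
Lq = ρ²/(1−ρ) = 0.1724/0.5848 = 0.2948

Final: 0.2948


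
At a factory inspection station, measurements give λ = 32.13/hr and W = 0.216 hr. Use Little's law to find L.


L = λW = 32.13·0.216 = 6.9401

Final: 6.9401


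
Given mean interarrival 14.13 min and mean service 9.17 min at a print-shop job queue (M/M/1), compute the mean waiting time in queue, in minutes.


λ = 60/14.13 = 4.2463 /hr
μ = 60/9.17 = 6.5431 /hr
ρ = λ/μ = 4.2463/6.5431 = 0.6490
Wq = ρ/(μ−λ) = 0.6490/(6.5431−4.2463) = 0.28256 hr
In minutes: 0.28256·60 = 16.953 min

Final: 16.953 min


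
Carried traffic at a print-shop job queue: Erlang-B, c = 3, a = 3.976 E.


B(3,3.976) = 0.448526 (Erlang-B)
Carried load = a(1 − B) = 3.976·(1 − 0.448526) = 3.976·0.551474 = 2.1927 E

Final: 2.1927 Erlangs


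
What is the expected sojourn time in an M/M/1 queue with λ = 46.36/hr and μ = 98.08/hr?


W = 1/(μ−λ) = 1/(98.08 − 46.36) = 1/51.72 = 0.01933 hr

Final: 0.01933 hr


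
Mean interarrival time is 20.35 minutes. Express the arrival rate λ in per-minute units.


λ = 1/(interarrival time) in consistent units.
1 minute = 1 min, so λ = 1/20.35 = 0.04914 per minute

Final: 0.04914 /min


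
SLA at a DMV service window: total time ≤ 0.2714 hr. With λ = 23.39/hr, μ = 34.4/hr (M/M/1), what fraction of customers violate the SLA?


W ~ Exponential(μ−λ) for M/M/1.
μ − λ = 34.4 − 23.39 = 11.0100
P(W > t) = e^{−(μ−λ)t} = e^{−2.9881} = 0.050382

Final: 0.050382


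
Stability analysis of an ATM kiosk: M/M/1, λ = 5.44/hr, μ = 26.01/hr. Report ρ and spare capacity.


Total capacity cμ = 1·26.01 = 26.01/hr
ρ = λ/(cμ) = 5.44/26.01 = 0.2092
Stable ⇔ ρ < 1: YES
Spare capacity = cμ − λ = 26.01 − 5.44 = 20.57/hr

Final: ρ = 0.2092; stable; margin = 20.57/hr


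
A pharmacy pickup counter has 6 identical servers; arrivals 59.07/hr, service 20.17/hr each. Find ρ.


ρ = λ/(cμ) = 59.07/(6·20.17) = 59.07/121.02 = 0.4881

Final: 0.4881


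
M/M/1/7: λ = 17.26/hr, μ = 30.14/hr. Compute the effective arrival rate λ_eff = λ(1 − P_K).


ρ = 0.5727; P_K = (1−ρ)ρ^7/(1−ρ^8) = 0.008732
λ_eff = λ(1 − P_K) = 17.26·(1 − 0.008732) = 17.26·0.991268 = 17.1093 /hr

Final: 17.1093 /hr


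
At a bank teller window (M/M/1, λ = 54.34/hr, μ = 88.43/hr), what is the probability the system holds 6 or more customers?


ρ = 54.34/88.43 = 0.6145
P(N ≥ n) = ρ^n = 0.6145^6 = 0.053842

Final: 0.053842


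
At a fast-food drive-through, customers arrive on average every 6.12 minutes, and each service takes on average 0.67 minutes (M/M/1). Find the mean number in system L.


λ = 60/6.12 = 9.8039 /hr
μ = 60/0.67 = 89.5522 /hr
ρ = λ/μ = 9.8039/89.5522 = 0.1095
L = ρ/(1−ρ) = 0.1095/0.8905 = 0.1229

Final: 0.1229


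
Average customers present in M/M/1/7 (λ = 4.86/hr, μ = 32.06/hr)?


ρ = 4.86/32.06 = 0.1516
L = ρ[1 − (K+1)ρ^K + Kρ^(K+1)] / [(1−ρ)(1−ρ^(K+1))]
Numerator: 0.1516·(1 − 8·0.000001840 + 7·0.0000002789) = 0.151589
Denominator: (0.8484)·(1.000000) = 0.848409
L = 0.151589/0.848409 = 0.1787

Final: 0.1787


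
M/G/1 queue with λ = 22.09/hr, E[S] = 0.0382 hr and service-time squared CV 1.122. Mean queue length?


ρ = λ·E[S] = 22.09·0.0382 = 0.8438
Lq = ρ²(1+C_s²)/(2(1−ρ)) = 0.7121·(1+1.122)/(2·0.1562)
= 0.7121·2.1220/0.3123 = 4.83791

Final: 4.83791


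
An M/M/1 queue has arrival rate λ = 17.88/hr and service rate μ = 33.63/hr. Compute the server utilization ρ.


ρ = λ/μ = 17.88/33.63 = 0.5317

Final: 0.5317


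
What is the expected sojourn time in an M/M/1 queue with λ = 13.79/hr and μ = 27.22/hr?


W = 1/(μ−λ) = 1/(27.22 − 13.79) = 1/13.43 = 0.07446 hr

Final: 0.07446 hr


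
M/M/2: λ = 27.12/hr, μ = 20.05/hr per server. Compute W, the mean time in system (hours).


a = 1.3526; ρ = 0.6763; P₀ = 0.193097
Lq = P₀·a^c·ρ/(c!(1−ρ)²) = 1.14020
Wq = Lq/λ = 1.14020/27.12 = 0.04204 hr
W = Wq + 1/μ = 0.04204 + 0.04988 = 0.09192 hr

Final: 0.09192 hr


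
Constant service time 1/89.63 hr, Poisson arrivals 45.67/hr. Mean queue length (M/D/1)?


ρ = 45.67/89.63 = 0.5095
M/D/1: Lq = ρ²/(2(1−ρ)) = 0.2596/(2·0.4905) = 0.26468

Final: 0.26468


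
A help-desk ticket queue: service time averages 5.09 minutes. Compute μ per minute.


μ = 1/(service time) in consistent units.
1 minute = 1 min, so μ = 1/5.09 = 0.1965 per minute

Final: 0.1965 /min


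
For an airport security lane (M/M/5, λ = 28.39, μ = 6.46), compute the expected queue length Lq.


a = λ/μ = 4.3947; ρ = a/5 = 0.8789
P₀ = 0.006345
Lq = P₀·a^c·ρ / (c!·(1−ρ)²) = 0.006345·1639.32240·0.8789/(120·0.01465)
= 5.19951

Final: 5.19951


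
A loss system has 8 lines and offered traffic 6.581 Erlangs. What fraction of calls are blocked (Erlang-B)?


B(c,a) = (a^c/c!) / Σ_{k=0}^{c} a^k/k!
a^8/8! = 87.259878
Σ terms (k=0..8): 1.00000 + 6.58100 + 21.65478 + 47.50337 + 78.15492 + 102.86751 + 112.82851 + 106.07492 + 87.25988 = 563.924880
B = 87.259878/563.924880 = 0.154737

Final: 0.154737


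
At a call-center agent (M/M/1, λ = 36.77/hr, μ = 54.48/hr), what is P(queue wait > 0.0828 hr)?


ρ = 36.77/54.48 = 0.6749
P(Wq > t) = ρ·e^{−(μ−λ)t} = 0.6749·e^{−1.4664}
= 0.6749·0.230757 = 0.155744

Final: 0.155744


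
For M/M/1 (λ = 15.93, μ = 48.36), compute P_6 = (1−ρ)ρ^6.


ρ = 15.93/48.36 = 0.3294
P_n = (1−ρ)·ρ^n = (1 − 0.3294)·0.3294^6 = 0.6706·0.001278 = 0.0008567

Final: 0.0008567


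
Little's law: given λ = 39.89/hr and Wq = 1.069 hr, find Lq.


Lq = λWq = 39.89·1.069 = 42.6424

Final: 42.6424


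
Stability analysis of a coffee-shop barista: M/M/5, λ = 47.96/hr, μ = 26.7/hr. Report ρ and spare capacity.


Total capacity cμ = 5·26.7 = 133.50/hr
ρ = λ/(cμ) = 47.96/133.50 = 0.3593
Stable ⇔ ρ < 1: YES
Spare capacity = cμ − λ = 133.50 − 47.96 = 85.54/hr

Final: ρ = 0.3593; stable; margin = 85.54/hr


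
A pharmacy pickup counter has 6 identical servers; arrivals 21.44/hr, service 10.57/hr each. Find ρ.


ρ = λ/(cμ) = 21.44/(6·10.57) = 21.44/63.42 = 0.3381

Final: 0.3381


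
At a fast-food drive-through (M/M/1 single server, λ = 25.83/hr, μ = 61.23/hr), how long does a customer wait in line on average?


ρ = 25.83/61.23 = 0.4219
Wq = ρ/(μ−λ) = 0.4219/(61.23 − 25.83) = 0.4219/35.40 = 0.01192 hr

Final: 0.01192 hr


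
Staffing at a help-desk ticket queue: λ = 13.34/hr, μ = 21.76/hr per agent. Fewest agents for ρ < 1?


Stability requires cμ > λ ⇔ c > λ/μ.
λ/μ = 13.34/21.76 = 0.6131
Minimum integer c = ⌊0.6131⌋ + 1 = 1
Check: 1·21.76 = 21.76 > 13.34, while 0·21.76 = 0.00 ≤ 13.34

Final: 1 servers


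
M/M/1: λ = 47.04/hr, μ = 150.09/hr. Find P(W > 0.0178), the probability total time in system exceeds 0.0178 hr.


W ~ Exponential(μ−λ) for M/M/1.
μ − λ = 150.09 − 47.04 = 103.0500
P(W > t) = e^{−(μ−λ)t} = e^{−1.8343} = 0.159727

Final: 0.159727


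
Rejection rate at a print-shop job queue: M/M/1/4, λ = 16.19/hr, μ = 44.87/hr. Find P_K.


ρ = λ/μ = 16.19/44.87 = 0.3608
P_K = (1−ρ)ρ^K/(1−ρ^(K+1)) = (0.6392·0.016950)/(1 − 0.006116)
= 0.010834/0.993884 = 0.010901

Final: 0.010901


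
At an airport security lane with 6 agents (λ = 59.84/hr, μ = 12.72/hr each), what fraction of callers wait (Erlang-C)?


a = λ/μ = 4.7044; ρ = a/6 = 0.7841
P₀ = 0.006971 (from M/M/c formula)
C(c,a) = [a^c/(c!(1−ρ))]·P₀ = [10839.93907/(720·0.2159)]·0.006971
= 69.72291·0.006971 = 0.486024

Final: 0.486024


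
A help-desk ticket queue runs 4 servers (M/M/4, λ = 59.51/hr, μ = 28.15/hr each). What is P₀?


a = λ/μ = 59.51/28.15 = 2.1140; ρ = a/c = 0.5285
Σ_{k=0}^{3} a^k/k! (terms k=0..3) = 1.00000 + 2.11403 + 2.23457 + 1.57465 = 6.92325
Tail: a^4/(4!(1−ρ)) = 19.97313/(24·0.4715) = 1.76506
P₀ = 1/(6.92325 + 1.76506) = 1/8.68831 = 0.115097

Final: 0.115097


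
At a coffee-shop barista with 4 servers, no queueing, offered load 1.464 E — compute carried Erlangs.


B(4,1.464) = 0.045036 (Erlang-B)
Carried load = a(1 − B) = 1.464·(1 − 0.045036) = 1.464·0.954964 = 1.3981 E

Final: 1.3981 Erlangs


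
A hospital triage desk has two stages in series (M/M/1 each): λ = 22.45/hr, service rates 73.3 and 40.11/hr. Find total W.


Each node sees arrival rate λ = 22.45/hr (tandem ⇒ throughput preserved).
W₁ = 1/(μ₁−λ) = 1/(73.3−22.45) = 0.01967 hr
W₂ = 1/(μ₂−λ) = 1/(40.11−22.45) = 0.05663 hr
W_total = W₁ + W₂ = 0.01967 + 0.05663 = 0.07629 hr

Final: 0.07629 hr


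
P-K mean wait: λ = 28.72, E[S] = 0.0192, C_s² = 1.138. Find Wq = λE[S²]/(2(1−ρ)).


ρ = λ·E[S] = 28.72·0.0192 = 0.5514
E[S²] = E[S]²(1+C_s²) = 0.0192²·(1+1.138) = 0.0007882
Wq = λ·E[S²]/(2(1−ρ)) = 28.72·0.0007882/(2·0.4486) = 0.02523 hr

Final: 0.02523 hr


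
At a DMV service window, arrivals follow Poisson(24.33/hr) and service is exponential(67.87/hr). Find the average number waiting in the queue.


ρ = 24.33/67.87 = 0.3585
Lq = ρ²/(1−ρ) = 0.1285/0.6415 = 0.2003

Final: 0.2003


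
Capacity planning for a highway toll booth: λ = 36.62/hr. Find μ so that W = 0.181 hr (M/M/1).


W = 1/(μ−λ) ⇒ μ − λ = 1/W = 1/0.181 = 5.5249
μ = λ + 1/W = 36.62 + 5.5249 = 42.1449 per hr

Final: 42.1449 /hr


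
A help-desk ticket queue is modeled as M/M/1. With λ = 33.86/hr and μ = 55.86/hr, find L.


ρ = λ/μ = 33.86/55.86 = 0.6062
L = ρ/(1−ρ) = 0.6062/(1 − 0.6062) = 0.6062/0.3938 = 1.5391

Final: 1.5391


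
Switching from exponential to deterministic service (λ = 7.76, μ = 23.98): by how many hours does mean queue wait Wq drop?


ρ = 7.76/23.98 = 0.3236
Wq(M/M/1) = ρ/(μ−λ) = 0.3236/16.22 = 0.01995 hr
Wq(M/D/1) = ρ/(2(μ−λ)) = 0.009975 hr
Savings = 0.01995 − 0.009975 = 0.009975 hr

Final: 0.009975 hr


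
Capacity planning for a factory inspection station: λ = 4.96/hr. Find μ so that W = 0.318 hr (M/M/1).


W = 1/(μ−λ) ⇒ μ − λ = 1/W = 1/0.318 = 3.1447
μ = λ + 1/W = 4.96 + 3.1447 = 8.1047 per hr

Final: 8.1047 /hr


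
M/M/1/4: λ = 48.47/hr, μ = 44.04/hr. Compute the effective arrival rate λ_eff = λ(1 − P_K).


ρ = 1.1006; P_K = (1−ρ)ρ^4/(1−ρ^5) = 0.240049
λ_eff = λ(1 − P_K) = 48.47·(1 − 0.240049) = 48.47·0.759951 = 36.8348 /hr

Final: 36.8348 /hr


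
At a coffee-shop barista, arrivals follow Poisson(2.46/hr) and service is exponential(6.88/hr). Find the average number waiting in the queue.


ρ = 2.46/6.88 = 0.3576
Lq = ρ²/(1−ρ) = 0.1278/0.6424 = 0.1990

Final: 0.1990


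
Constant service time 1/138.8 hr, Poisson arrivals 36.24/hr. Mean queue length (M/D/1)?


ρ = 36.24/138.8 = 0.2611
M/D/1: Lq = ρ²/(2(1−ρ)) = 0.06817/(2·0.7389) = 0.04613

Final: 0.04613


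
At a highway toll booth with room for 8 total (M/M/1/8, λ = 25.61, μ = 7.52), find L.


ρ = 25.61/7.52 = 3.4056
L = ρ[1 − (K+1)ρ^K + Kρ^(K+1)] / [(1−ρ)(1−ρ^(K+1))]
Numerator: 3.4056·(1 − 9·18093.971546 + 8·61620.560011) = 1124250.856851
Denominator: (-2.4056)·(-61619.560011) = 148231.095824
L = 1124250.856851/148231.095824 = 7.5844

Final: 7.5844


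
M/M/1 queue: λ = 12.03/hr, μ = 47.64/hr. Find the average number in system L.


ρ = λ/μ = 12.03/47.64 = 0.2525
L = ρ/(1−ρ) = 0.2525/(1 − 0.2525) = 0.2525/0.7475 = 0.3378

Final: 0.3378


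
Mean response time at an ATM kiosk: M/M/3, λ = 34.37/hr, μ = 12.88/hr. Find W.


a = 2.6685; ρ = 0.8895; P₀ = 0.027865
Lq = P₀·a^c·ρ/(c!(1−ρ)²) = 6.42780
Wq = Lq/λ = 6.42780/34.37 = 0.18702 hr
W = Wq + 1/μ = 0.18702 + 0.07764 = 0.26466 hr

Final: 0.26466 hr


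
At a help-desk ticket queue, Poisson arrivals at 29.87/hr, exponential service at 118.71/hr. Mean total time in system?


W = 1/(μ−λ) = 1/(118.71 − 29.87) = 1/88.84 = 0.01126 hr

Final: 0.01126 hr


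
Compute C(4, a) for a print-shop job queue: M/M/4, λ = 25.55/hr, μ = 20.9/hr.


a = λ/μ = 1.2225; ρ = a/4 = 0.3056
P₀ = 0.293406 (from M/M/c formula)
C(c,a) = [a^c/(c!(1−ρ))]·P₀ = [2.23346/(24·0.6944)]·0.293406
= 0.13402·0.293406 = 0.039322

Final: 0.039322


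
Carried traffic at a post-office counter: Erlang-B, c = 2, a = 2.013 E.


B(2,2.013) = 0.402074 (Erlang-B)
Carried load = a(1 − B) = 2.013·(1 − 0.402074) = 2.013·0.597926 = 1.2036 E

Final: 1.2036 Erlangs


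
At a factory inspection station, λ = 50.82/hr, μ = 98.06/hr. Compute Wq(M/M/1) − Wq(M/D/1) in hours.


ρ = 50.82/98.06 = 0.5183
Wq(M/M/1) = ρ/(μ−λ) = 0.5183/47.24 = 0.01097 hr
Wq(M/D/1) = ρ/(2(μ−λ)) = 0.005485 hr
Savings = 0.01097 − 0.005485 = 0.005485 hr

Final: 0.005485 hr


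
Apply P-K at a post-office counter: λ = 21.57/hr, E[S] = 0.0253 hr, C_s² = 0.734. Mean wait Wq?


ρ = λ·E[S] = 21.57·0.0253 = 0.5457
E[S²] = E[S]²(1+C_s²) = 0.0253²·(1+0.734) = 0.001110
Wq = λ·E[S²]/(2(1−ρ)) = 21.57·0.001110/(2·0.4543) = 0.02635 hr

Final: 0.02635 hr


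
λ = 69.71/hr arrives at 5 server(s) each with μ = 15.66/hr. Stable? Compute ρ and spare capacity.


Total capacity cμ = 5·15.66 = 78.30/hr
ρ = λ/(cμ) = 69.71/78.30 = 0.8903
Stable ⇔ ρ < 1: YES
Spare capacity = cμ − λ = 78.30 − 69.71 = 8.59/hr

Final: ρ = 0.8903; stable; margin = 8.59/hr


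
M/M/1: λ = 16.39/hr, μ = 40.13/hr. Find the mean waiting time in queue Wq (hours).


ρ = 16.39/40.13 = 0.4084
Wq = ρ/(μ−λ) = 0.4084/(40.13 − 16.39) = 0.4084/23.74 = 0.01720 hr

Final: 0.01720 hr


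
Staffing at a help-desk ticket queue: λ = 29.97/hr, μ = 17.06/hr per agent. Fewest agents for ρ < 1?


Stability requires cμ > λ ⇔ c > λ/μ.
λ/μ = 29.97/17.06 = 1.7567
Minimum integer c = ⌊1.7567⌋ + 1 = 2
Check: 2·17.06 = 34.12 > 29.97, while 1·17.06 = 17.06 ≤ 29.97

Final: 2 servers


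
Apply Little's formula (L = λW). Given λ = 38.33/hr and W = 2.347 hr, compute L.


L = λW = 38.33·2.347 = 89.9605

Final: 89.9605


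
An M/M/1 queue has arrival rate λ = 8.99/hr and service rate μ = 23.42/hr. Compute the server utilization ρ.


ρ = λ/μ = 8.99/23.42 = 0.3839

Final: 0.3839


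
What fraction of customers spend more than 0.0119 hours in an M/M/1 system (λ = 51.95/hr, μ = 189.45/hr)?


W ~ Exponential(μ−λ) for M/M/1.
μ − λ = 189.45 − 51.95 = 137.5000
P(W > t) = e^{−(μ−λ)t} = e^{−1.6363} = 0.194709

Final: 0.194709


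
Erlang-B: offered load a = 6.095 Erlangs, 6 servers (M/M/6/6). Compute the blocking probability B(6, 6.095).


B(c,a) = (a^c/c!) / Σ_{k=0}^{c} a^k/k!
a^6/6! = 71.204881
Σ terms (k=0..6): 1.00000 + 6.09500 + 18.57451 + 37.73722 + 57.50209 + 70.09504 + 71.20488 = 262.208739
B = 71.204881/262.208739 = 0.271558

Final: 0.271558


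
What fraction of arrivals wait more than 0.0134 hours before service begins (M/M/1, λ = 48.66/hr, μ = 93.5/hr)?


ρ = 48.66/93.5 = 0.5204
P(Wq > t) = ρ·e^{−(μ−λ)t} = 0.5204·e^{−0.6009}
= 0.5204·0.548342 = 0.285372

Final: 0.285372


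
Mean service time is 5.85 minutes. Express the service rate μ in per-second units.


μ = 1/(service time) in consistent units.
1 second = 0.0166667 min, so μ = 0.0166667/5.85 = 0.002849 per second

Final: 0.002849 /sec


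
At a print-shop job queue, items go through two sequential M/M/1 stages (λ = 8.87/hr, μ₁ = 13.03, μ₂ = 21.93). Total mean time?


Each node sees arrival rate λ = 8.87/hr (tandem ⇒ throughput preserved).
W₁ = 1/(μ₁−λ) = 1/(13.03−8.87) = 0.24038 hr
W₂ = 1/(μ₂−λ) = 1/(21.93−8.87) = 0.07657 hr
W_total = W₁ + W₂ = 0.24038 + 0.07657 = 0.31695 hr

Final: 0.31695 hr


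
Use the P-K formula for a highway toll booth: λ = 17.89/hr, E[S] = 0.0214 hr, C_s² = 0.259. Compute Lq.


ρ = λ·E[S] = 17.89·0.0214 = 0.3828
Lq = ρ²(1+C_s²)/(2(1−ρ)) = 0.1466·(1+0.259)/(2·0.6172)
= 0.1466·1.2590/1.2343 = 0.14950

Final: 0.14950


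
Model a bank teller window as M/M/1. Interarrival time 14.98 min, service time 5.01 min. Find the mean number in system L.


λ = 60/14.98 = 4.0053 /hr
μ = 60/5.01 = 11.9760 /hr
ρ = λ/μ = 4.0053/11.9760 = 0.3344
L = ρ/(1−ρ) = 0.3344/0.6656 = 0.5025

Final: 0.5025


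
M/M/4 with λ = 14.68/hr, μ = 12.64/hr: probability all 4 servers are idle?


a = λ/μ = 14.68/12.64 = 1.1614; ρ = a/c = 0.2903
Σ_{k=0}^{3} a^k/k! (terms k=0..3) = 1.00000 + 1.16139 + 0.67442 + 0.26109 = 3.09690
Tail: a^4/(4!(1−ρ)) = 1.81935/(24·0.7097) = 0.10682
P₀ = 1/(3.09690 + 0.10682) = 1/3.20372 = 0.312137

Final: 0.312137


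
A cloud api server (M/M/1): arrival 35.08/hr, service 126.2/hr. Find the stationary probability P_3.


ρ = 35.08/126.2 = 0.2780
P_n = (1−ρ)·ρ^n = (1 − 0.2780)·0.2780^3 = 0.7220·0.021478 = 0.015508

Final: 0.015508


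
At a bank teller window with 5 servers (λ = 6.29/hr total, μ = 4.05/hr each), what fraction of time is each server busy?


ρ = λ/(cμ) = 6.29/(5·4.05) = 6.29/20.25 = 0.3106

Final: 0.3106


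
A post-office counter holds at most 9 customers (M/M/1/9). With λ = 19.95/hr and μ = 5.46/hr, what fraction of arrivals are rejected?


ρ = λ/μ = 19.95/5.46 = 3.6538
P_K = (1−ρ)ρ^K/(1−ρ^(K+1)) = (-2.6538·116078.641251)/(1 − 424133.496880)
= -308054.855629/-424132.496880 = 0.726318

Final: 0.726318


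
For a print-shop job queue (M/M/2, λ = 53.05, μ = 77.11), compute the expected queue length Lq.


a = λ/μ = 0.6880; ρ = a/2 = 0.3440
P₀ = 0.488107
Lq = P₀·a^c·ρ / (c!·(1−ρ)²) = 0.488107·0.47331·0.3440/(2·0.43035)
= 0.09233

Final: 0.09233


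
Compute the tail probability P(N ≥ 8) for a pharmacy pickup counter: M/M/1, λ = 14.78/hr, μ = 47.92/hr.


ρ = 14.78/47.92 = 0.3084
P(N ≥ n) = ρ^n = 0.3084^8 = 0.00008190

Final: 0.00008190


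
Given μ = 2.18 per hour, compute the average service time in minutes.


Mean service time = 1/μ = 1/2.18 hour = 0.45872 hour
In minutes: 0.45872 × 60 = 27.5229 min

Final: 27.5229 min


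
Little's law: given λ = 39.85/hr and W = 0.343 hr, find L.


L = λW = 39.85·0.343 = 13.6686

Final: 13.6686


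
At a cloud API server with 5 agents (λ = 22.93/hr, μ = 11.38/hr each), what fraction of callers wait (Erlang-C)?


a = λ/μ = 2.0149; ρ = a/5 = 0.4030
P₀ = 0.132297 (from M/M/c formula)
C(c,a) = [a^c/(c!(1−ρ))]·P₀ = [33.21307/(120·0.5970)]·0.132297
= 0.46360·0.132297 = 0.061333

Final: 0.061333


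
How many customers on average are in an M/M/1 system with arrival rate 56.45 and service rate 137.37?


ρ = λ/μ = 56.45/137.37 = 0.4109
L = ρ/(1−ρ) = 0.4109/(1 − 0.4109) = 0.4109/0.5891 = 0.6976

Final: 0.6976


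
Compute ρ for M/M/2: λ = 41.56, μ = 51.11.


ρ = λ/(cμ) = 41.56/(2·51.11) = 41.56/102.22 = 0.4066

Final: 0.4066


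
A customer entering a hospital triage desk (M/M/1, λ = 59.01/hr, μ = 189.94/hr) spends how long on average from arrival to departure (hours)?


W = 1/(μ−λ) = 1/(189.94 − 59.01) = 1/130.93 = 0.007638 hr

Final: 0.007638 hr


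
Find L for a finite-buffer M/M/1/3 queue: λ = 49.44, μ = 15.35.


ρ = 49.44/15.35 = 3.2208
L = ρ[1 − (K+1)ρ^K + Kρ^(K+1)] / [(1−ρ)(1−ρ^(K+1))]
Numerator: 3.2208·(1 − 4·33.412598 + 3·107.616863) = 612.605716
Denominator: (-2.2208)·(-106.616863) = 236.779731
L = 612.605716/236.779731 = 2.5872

Final: 2.5872


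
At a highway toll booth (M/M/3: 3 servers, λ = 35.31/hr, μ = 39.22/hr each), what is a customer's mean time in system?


a = 0.9003; ρ = 0.3001; P₀ = 0.403331
Lq = P₀·a^c·ρ/(c!(1−ρ)²) = 0.03005
Wq = Lq/λ = 0.03005/35.31 = 0.0008511 hr
W = Wq + 1/μ = 0.0008511 + 0.02550 = 0.02635 hr

Final: 0.02635 hr


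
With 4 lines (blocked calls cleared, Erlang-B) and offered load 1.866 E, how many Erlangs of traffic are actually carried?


B(4,1.866) = 0.081544 (Erlang-B)
Carried load = a(1 − B) = 1.866·(1 − 0.081544) = 1.866·0.918456 = 1.7138 E

Final: 1.7138 Erlangs


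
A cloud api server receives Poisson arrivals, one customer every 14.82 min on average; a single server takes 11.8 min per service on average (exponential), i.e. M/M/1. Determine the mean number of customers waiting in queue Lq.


λ = 60/14.82 = 4.0486 /hr
μ = 60/11.8 = 5.0847 /hr
ρ = λ/μ = 4.0486/5.0847 = 0.7962
Lq = ρ²/(1−ρ) = 0.6340/0.2038 = 3.1111

Final: 3.1111


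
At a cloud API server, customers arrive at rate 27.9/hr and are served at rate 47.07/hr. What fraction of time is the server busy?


ρ = λ/μ = 27.9/47.07 = 0.5927

Final: 0.5927


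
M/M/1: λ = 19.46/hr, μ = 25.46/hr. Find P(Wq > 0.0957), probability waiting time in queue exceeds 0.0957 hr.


ρ = 19.46/25.46 = 0.7643
P(Wq > t) = ρ·e^{−(μ−λ)t} = 0.7643·e^{−0.5742}
= 0.7643·0.563155 = 0.430440

Final: 0.430440


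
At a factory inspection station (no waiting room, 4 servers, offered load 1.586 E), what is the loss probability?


B(c,a) = (a^c/c!) / Σ_{k=0}^{c} a^k/k!
a^4/4! = 0.263634
Σ terms (k=0..4): 1.00000 + 1.58600 + 1.25770 + 0.66490 + 0.26363 = 4.772235
B = 0.263634/4.772235 = 0.055243

Final: 0.055243


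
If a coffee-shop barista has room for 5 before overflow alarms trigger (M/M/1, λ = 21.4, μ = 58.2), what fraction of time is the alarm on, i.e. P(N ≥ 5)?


ρ = 21.4/58.2 = 0.3677
P(N ≥ n) = ρ^n = 0.3677^5 = 0.006721

Final: 0.006721


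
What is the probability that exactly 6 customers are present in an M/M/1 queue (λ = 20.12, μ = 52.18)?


ρ = 20.12/52.18 = 0.3856
P_n = (1−ρ)·ρ^n = (1 − 0.3856)·0.3856^6 = 0.6144·0.003287 = 0.002019

Final: 0.002019


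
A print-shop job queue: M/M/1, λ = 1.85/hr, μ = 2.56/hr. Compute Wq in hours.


ρ = 1.85/2.56 = 0.7227
Wq = ρ/(μ−λ) = 0.7227/(2.56 − 1.85) = 0.7227/0.7100 = 1.0178 hr

Final: 1.0178 hr


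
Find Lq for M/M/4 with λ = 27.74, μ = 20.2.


a = λ/μ = 1.3733; ρ = a/4 = 0.3433
P₀ = 0.251668
Lq = P₀·a^c·ρ / (c!·(1−ρ)²) = 0.251668·3.55648·0.3433/(24·0.43123)
= 0.02969

Final: 0.02969


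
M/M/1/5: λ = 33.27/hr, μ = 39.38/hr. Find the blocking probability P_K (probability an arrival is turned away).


ρ = λ/μ = 33.27/39.38 = 0.8448
P_K = (1−ρ)ρ^K/(1−ρ^(K+1)) = (0.1552·0.430413)/(1 − 0.363632)
= 0.066781/0.636368 = 0.104940

Final: 0.104940


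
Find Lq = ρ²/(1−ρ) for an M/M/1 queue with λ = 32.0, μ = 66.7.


ρ = 32.0/66.7 = 0.4798
Lq = ρ²/(1−ρ) = 0.2302/0.5202 = 0.4424

Final: 0.4424


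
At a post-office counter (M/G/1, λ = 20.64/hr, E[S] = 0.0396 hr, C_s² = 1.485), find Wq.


ρ = λ·E[S] = 20.64·0.0396 = 0.8173
E[S²] = E[S]²(1+C_s²) = 0.0396²·(1+1.485) = 0.003897
Wq = λ·E[S²]/(2(1−ρ)) = 20.64·0.003897/(2·0.1827) = 0.22017 hr

Final: 0.22017 hr


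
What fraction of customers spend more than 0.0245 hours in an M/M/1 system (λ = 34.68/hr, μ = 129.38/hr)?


W ~ Exponential(μ−λ) for M/M/1.
μ − λ = 129.38 − 34.68 = 94.7000
P(W > t) = e^{−(μ−λ)t} = e^{−2.3201} = 0.098259

Final: 0.098259


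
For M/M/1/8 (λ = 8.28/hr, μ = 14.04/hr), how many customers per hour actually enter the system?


ρ = 0.5897; P_K = (1−ρ)ρ^8/(1−ρ^9) = 0.006055
λ_eff = λ(1 − P_K) = 8.28·(1 − 0.006055) = 8.28·0.993945 = 8.2299 /hr

Final: 8.2299 /hr


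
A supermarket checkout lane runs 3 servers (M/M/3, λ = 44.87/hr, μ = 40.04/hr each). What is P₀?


a = λ/μ = 44.87/40.04 = 1.1206; ρ = a/c = 0.3735
Σ_{k=0}^{2} a^k/k! (terms k=0..2) = 1.00000 + 1.12063 + 0.62791 = 2.74853
Tail: a^3/(3!(1−ρ)) = 1.40730/(6·0.6265) = 0.37441
P₀ = 1/(2.74853 + 0.37441) = 1/3.12294 = 0.320211

Final: 0.320211


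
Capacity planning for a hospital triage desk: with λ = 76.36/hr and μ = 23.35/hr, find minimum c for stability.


Stability requires cμ > λ ⇔ c > λ/μ.
λ/μ = 76.36/23.35 = 3.2702
Minimum integer c = ⌊3.2702⌋ + 1 = 4
Check: 4·23.35 = 93.40 > 76.36, while 3·23.35 = 70.05 ≤ 76.36

Final: 4 servers


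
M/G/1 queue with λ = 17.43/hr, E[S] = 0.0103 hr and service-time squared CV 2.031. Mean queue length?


ρ = λ·E[S] = 17.43·0.0103 = 0.1795
Lq = ρ²(1+C_s²)/(2(1−ρ)) = 0.03223·(1+2.031)/(2·0.8205)
= 0.03223·3.0310/1.6409 = 0.05953

Final: 0.05953


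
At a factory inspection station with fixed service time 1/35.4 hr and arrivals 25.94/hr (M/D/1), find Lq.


ρ = 25.94/35.4 = 0.7328
M/D/1: Lq = ρ²/(2(1−ρ)) = 0.5369/(2·0.2672) = 1.00465

Final: 1.00465


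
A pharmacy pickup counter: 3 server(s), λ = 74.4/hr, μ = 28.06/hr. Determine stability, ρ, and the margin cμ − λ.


Total capacity cμ = 3·28.06 = 84.18/hr
ρ = λ/(cμ) = 74.4/84.18 = 0.8838
Stable ⇔ ρ < 1: YES
Spare capacity = cμ − λ = 84.18 − 74.4 = 9.78/hr

Final: ρ = 0.8838; stable; margin = 9.78/hr


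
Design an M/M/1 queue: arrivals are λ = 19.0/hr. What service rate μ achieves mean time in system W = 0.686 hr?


W = 1/(μ−λ) ⇒ μ − λ = 1/W = 1/0.686 = 1.4577
μ = λ + 1/W = 19.0 + 1.4577 = 20.4577 per hr

Final: 20.4577 /hr


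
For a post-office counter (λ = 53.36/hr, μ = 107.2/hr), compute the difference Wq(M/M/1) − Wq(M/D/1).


ρ = 53.36/107.2 = 0.4978
Wq(M/M/1) = ρ/(μ−λ) = 0.4978/53.84 = 0.009245 hr
Wq(M/D/1) = ρ/(2(μ−λ)) = 0.004623 hr
Savings = 0.009245 − 0.004623 = 0.004623 hr

Final: 0.004623 hr


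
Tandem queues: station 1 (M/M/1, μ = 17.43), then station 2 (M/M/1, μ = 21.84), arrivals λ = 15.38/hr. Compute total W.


Each node sees arrival rate λ = 15.38/hr (tandem ⇒ throughput preserved).
W₁ = 1/(μ₁−λ) = 1/(17.43−15.38) = 0.48780 hr
W₂ = 1/(μ₂−λ) = 1/(21.84−15.38) = 0.15480 hr
W_total = W₁ + W₂ = 0.48780 + 0.15480 = 0.64260 hr

Final: 0.64260 hr


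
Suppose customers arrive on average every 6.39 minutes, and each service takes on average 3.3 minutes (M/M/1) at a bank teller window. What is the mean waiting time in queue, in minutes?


λ = 60/6.39 = 9.3897 /hr
μ = 60/3.3 = 18.1818 /hr
ρ = λ/μ = 9.3897/18.1818 = 0.5164
Wq = ρ/(μ−λ) = 0.5164/(18.1818−9.3897) = 0.05874 hr
In minutes: 0.05874·60 = 3.524 min

Final: 3.524 min
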